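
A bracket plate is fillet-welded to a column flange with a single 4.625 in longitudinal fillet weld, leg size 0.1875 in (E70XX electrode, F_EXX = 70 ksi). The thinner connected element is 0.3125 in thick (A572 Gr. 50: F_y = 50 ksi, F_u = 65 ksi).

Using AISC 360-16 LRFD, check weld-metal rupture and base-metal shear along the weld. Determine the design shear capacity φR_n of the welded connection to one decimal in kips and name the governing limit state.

Weld metal: throat = 0.707×0.1875 = 0.13256 in, L = 4.625 in. φR_n = 0.75 × 0.6 × 70 × 0.13256 × 4.625 = 19.3 kips.
Base metal shear (0.3125 in plate): yield φR_n = 1.0×0.6×50×0.3125×4.625 = 43.4 kips; rupture φR_n = 0.75×0.6×65×0.3125×4.625 = 42.3 kips; take 42.3 kips (rupture).
Governing: min(19.3, 42.3) = 19.3 kips → weld metal.

19.3 kips (weld metal governs)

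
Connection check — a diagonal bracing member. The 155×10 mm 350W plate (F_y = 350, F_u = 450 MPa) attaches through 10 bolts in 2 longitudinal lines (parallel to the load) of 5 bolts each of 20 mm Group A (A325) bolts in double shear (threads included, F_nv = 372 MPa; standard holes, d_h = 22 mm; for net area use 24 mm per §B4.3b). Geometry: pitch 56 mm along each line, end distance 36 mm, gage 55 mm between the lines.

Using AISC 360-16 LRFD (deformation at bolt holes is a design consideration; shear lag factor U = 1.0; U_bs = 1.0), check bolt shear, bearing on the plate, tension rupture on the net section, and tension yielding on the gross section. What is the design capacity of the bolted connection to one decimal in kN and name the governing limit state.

361.1 kN (net-section rupture governs)

Bolt shear: A_b = π(20)²/4 = 314.16 mm². φR_n = 0.75 × 372 × 314.16 × 10 × 2 = 1753.0 kN.
Bearing (10 mm plate, F_u = 450 MPa): end bolts L_c = 36 − 22/2 = 25, R_n = min(1.2×25×10×450, 2.4×20×10×450) = 135 kN/bolt; interior L_c = 56 − 22 = 34, R_n = 183.6 kN/bolt. φR_n = 0.75 × (2×135 + 8×183.6) = 1304.1 kN.
Tension rupture (net): A_n = (155 − 2×24)×10 = 1070 mm² (U = 1.0, A_e = A_n). φR_n = 0.75 × 450 × 1070 = 361.1 kN.
Tension yield (gross): A_g = 155×10 = 1550 mm². φR_n = 0.90 × 350 × 1550 = 488.3 kN.
Governing: min(1753.0, 1304.1, 361.1, 488.3) = 361.1 kN → net-section rupture.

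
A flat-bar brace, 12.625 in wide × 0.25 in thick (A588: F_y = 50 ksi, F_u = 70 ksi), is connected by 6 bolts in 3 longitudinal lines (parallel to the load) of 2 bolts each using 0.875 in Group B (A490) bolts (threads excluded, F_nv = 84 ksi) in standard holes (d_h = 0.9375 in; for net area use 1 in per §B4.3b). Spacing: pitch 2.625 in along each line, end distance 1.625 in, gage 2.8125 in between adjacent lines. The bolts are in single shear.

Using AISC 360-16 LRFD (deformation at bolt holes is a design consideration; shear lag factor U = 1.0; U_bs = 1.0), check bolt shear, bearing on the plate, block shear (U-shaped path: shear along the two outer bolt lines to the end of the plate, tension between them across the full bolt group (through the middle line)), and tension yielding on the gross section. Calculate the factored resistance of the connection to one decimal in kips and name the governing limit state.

Bolt shear: A_b = π(0.875)²/4 = 0.60132 in². φR_n = 0.75 × 84 × 0.60132 × 6 × 1 = 227.3 kips.
Bearing (0.25 in plate, F_u = 70 ksi): end bolts L_c = 1.625 − 0.9375/2 = 1.15625, R_n = min(1.2×1.15625×0.25×70, 2.4×0.875×0.25×70) = 24.281 kips/bolt; interior L_c = 2.625 − 0.9375 = 1.6875, R_n = 35.438 kips/bolt. φR_n = 0.75 × (3×24.281 + 3×35.438) = 134.4 kips.
Block shear: shear path 2×[1.625+1×2.625] = 2×4.25 in, A_gv = 2.125, A_nv = 2×(4.25 − 1.5×1)×0.25 = 1.375 in²; tension across gage: (5.625 − 2×1)×0.25 = 0.90625 in². R_n = min(0.6×70×1.375, 0.6×50×2.125) + 1.0×70×0.90625 = min(57.75, 63.75) + 63.438 = 121.19 kips. φR_n = 0.75 × 121.19 = 90.9 kips.
Tension yield (gross): A_g = 12.625×0.25 = 3.1563 in². φR_n = 0.90 × 50 × 3.1563 = 142.0 kips.
Governing: min(227.3, 134.4, 90.9, 142.0) = 90.9 kips → block shear.

90.9 kips (block shear governs)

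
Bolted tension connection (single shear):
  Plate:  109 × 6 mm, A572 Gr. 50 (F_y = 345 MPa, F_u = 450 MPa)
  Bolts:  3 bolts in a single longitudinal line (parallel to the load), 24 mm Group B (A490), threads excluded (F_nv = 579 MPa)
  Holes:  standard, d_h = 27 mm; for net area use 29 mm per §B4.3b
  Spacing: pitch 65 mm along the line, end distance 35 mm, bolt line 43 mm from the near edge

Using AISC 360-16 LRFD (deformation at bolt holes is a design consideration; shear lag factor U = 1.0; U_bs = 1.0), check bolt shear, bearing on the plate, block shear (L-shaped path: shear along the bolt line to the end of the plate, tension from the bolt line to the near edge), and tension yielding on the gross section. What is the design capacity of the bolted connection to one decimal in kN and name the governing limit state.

Bolt shear: A_b = π(24)²/4 = 452.39 mm². φR_n = 0.75 × 579 × 452.39 × 3 × 1 = 589.4 kN.
Bearing (6 mm plate, F_u = 450 MPa): end bolts L_c = 35 − 27/2 = 21.5, R_n = min(1.2×21.5×6×450, 2.4×24×6×450) = 69.66 kN/bolt; interior L_c = 65 − 27 = 38, R_n = 123.12 kN/bolt. φR_n = 0.75 × (1×69.66 + 2×123.12) = 236.9 kN.
Block shear: shear path 1×[35+2×65] = 1×165 mm, A_gv = 990, A_nv = 1×(165 − 2.5×29)×6 = 555 mm²; tension to near edge: (43 − 0.5×29)×6 = 171 mm². R_n = min(0.6×450×555, 0.6×345×990) + 1.0×450×171 = min(149.85, 204.93) + 76.95 = 226.8 kN. φR_n = 0.75 × 226.8 = 170.1 kN.
Tension yield (gross): A_g = 109×6 = 654 mm². φR_n = 0.90 × 345 × 654 = 203.1 kN.
Governing: min(589.4, 236.9, 170.1, 203.1) = 170.1 kN → block shear.

170.1 kN (block shear governs)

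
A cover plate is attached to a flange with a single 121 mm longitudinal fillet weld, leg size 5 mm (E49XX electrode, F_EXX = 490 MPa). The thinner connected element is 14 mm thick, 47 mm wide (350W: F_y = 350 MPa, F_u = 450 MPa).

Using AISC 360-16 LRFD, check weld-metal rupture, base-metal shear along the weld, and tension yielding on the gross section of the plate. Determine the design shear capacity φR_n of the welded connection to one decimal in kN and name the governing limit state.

Weld metal: throat = 0.707×5 = 3.535 mm, L = 121 mm. φR_n = 0.75 × 0.6 × 490 × 3.535 × 121 = 94.3 kN.
Base metal shear (14 mm plate): yield φR_n = 1.0×0.6×350×14×121 = 355.7 kN; rupture φR_n = 0.75×0.6×450×14×121 = 343.0 kN; take 343.0 kN (rupture).
Tension yield (gross): A_g = 47×14 = 658 mm². φR_n = 0.90 × 350 × 658 = 207.3 kN.
Governing: min(94.3, 343.0, 207.3) = 94.3 kN → weld metal.

94.3 kN (weld metal governs)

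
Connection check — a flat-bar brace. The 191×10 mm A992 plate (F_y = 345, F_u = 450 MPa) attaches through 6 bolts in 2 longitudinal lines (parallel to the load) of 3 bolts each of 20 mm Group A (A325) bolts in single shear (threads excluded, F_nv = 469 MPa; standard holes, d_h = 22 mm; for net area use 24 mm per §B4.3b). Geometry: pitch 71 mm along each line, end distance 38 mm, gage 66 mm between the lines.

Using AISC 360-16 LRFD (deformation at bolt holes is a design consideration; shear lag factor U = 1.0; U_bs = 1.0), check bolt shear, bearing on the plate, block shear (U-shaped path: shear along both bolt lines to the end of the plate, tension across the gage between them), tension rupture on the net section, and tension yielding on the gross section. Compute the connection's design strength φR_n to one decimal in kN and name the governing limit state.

Bolt shear: A_b = π(20)²/4 = 314.16 mm². φR_n = 0.75 × 469 × 314.16 × 6 × 1 = 663.0 kN.
Bearing (10 mm plate, F_u = 450 MPa): end bolts L_c = 38 − 22/2 = 27, R_n = min(1.2×27×10×450, 2.4×20×10×450) = 145.8 kN/bolt; interior L_c = 71 − 22 = 49, R_n = 216 kN/bolt. φR_n = 0.75 × (2×145.8 + 4×216) = 866.7 kN.
Block shear: shear path 2×[38+2×71] = 2×180 mm, A_gv = 3600, A_nv = 2×(180 − 2.5×24)×10 = 2400 mm²; tension across gage: (66 − 1×24)×10 = 420 mm². R_n = min(0.6×450×2400, 0.6×345×3600) + 1.0×450×420 = min(648, 745.2) + 189 = 837 kN. φR_n = 0.75 × 837 = 627.8 kN.
Tension rupture (net): A_n = (191 − 2×24)×10 = 1430 mm² (U = 1.0, A_e = A_n). φR_n = 0.75 × 450 × 1430 = 482.6 kN.
Tension yield (gross): A_g = 191×10 = 1910 mm². φR_n = 0.90 × 345 × 1910 = 593.1 kN.
Governing: min(663.0, 866.7, 627.8, 482.6, 593.1) = 482.6 kN → net-section rupture.

482.6 kN (net-section rupture governs)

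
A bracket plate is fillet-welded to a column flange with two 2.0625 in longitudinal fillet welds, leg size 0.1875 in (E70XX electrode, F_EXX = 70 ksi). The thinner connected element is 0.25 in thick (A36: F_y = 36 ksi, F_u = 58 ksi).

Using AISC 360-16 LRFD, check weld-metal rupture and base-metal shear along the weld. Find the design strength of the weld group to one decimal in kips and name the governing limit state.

Weld metal: throat = 0.707×0.1875 = 0.13256 in, L = 2×2.0625 = 4.125 in. φR_n = 0.75 × 0.6 × 70 × 0.13256 × 4.125 = 17.2 kips.
Base metal shear (0.25 in plate): yield φR_n = 1.0×0.6×36×0.25×4.125 = 22.3 kips; rupture φR_n = 0.75×0.6×58×0.25×4.125 = 26.9 kips; take 22.3 kips (yield).
Governing: min(17.2, 22.3) = 17.2 kips → weld metal.

17.2 kips (weld metal governs)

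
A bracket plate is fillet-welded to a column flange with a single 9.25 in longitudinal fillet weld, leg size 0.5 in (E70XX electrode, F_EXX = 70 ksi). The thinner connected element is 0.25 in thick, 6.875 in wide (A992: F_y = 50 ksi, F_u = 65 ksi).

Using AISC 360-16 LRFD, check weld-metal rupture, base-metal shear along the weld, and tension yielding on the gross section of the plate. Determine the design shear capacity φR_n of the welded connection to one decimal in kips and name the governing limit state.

Weld metal: throat = 0.707×0.5 = 0.3535 in, L = 9.25 in. φR_n = 0.75 × 0.6 × 70 × 0.3535 × 9.25 = 103.0 kips.
Base metal shear (0.25 in plate): yield φR_n = 1.0×0.6×50×0.25×9.25 = 69.4 kips; rupture φR_n = 0.75×0.6×65×0.25×9.25 = 67.6 kips; take 67.6 kips (rupture).
Tension yield (gross): A_g = 6.875×0.25 = 1.7188 in². φR_n = 0.90 × 50 × 1.7188 = 77.3 kips.
Governing: min(103.0, 67.6, 77.3) = 67.6 kips → base-metal shear.

67.6 kips (base-metal shear governs)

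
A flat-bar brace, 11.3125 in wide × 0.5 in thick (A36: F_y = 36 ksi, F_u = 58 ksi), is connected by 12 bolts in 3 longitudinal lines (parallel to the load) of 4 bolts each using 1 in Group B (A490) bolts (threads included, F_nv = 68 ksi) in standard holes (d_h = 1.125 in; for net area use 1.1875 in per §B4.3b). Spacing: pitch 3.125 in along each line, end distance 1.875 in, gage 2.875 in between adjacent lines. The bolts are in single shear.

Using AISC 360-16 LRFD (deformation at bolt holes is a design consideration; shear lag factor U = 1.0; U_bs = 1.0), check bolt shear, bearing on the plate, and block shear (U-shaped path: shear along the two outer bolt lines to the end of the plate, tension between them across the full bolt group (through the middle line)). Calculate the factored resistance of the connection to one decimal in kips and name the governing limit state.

255.7 kips (block shear governs)

Bolt shear: A_b = π(1)²/4 = 0.7854 in². φR_n = 0.75 × 68 × 0.7854 × 12 × 1 = 480.7 kips.
Bearing (0.5 in plate, F_u = 58 ksi): end bolts L_c = 1.875 − 1.125/2 = 1.3125, R_n = min(1.2×1.3125×0.5×58, 2.4×1×0.5×58) = 45.675 kips/bolt; interior L_c = 3.125 − 1.125 = 2, R_n = 69.6 kips/bolt. φR_n = 0.75 × (3×45.675 + 9×69.6) = 572.6 kips.
Block shear: shear path 2×[1.875+3×3.125] = 2×11.25 in, A_gv = 11.25, A_nv = 2×(11.25 − 3.5×1.1875)×0.5 = 7.0938 in²; tension across gage: (5.75 − 2×1.1875)×0.5 = 1.6875 in². R_n = min(0.6×58×7.0938, 0.6×36×11.25) + 1.0×58×1.6875 = min(246.86, 243) + 97.875 = 340.88 kips. φR_n = 0.75 × 340.88 = 255.7 kips.
Governing: min(480.7, 572.6, 255.7) = 255.7 kips → block shear.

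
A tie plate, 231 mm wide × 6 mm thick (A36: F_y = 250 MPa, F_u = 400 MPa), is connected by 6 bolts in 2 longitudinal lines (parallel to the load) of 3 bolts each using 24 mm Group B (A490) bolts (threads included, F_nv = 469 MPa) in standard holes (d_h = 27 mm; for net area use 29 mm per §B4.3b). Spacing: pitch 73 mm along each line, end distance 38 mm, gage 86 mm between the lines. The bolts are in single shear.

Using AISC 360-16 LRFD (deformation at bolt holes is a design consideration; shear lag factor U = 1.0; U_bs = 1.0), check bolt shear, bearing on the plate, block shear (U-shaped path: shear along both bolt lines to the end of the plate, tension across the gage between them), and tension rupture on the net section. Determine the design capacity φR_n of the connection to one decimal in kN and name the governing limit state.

311.4 kN (net-section rupture governs)

Bolt shear: A_b = π(24)²/4 = 452.39 mm². φR_n = 0.75 × 469 × 452.39 × 6 × 1 = 954.8 kN.
Bearing (6 mm plate, F_u = 400 MPa): end bolts L_c = 38 − 27/2 = 24.5, R_n = min(1.2×24.5×6×400, 2.4×24×6×400) = 70.56 kN/bolt; interior L_c = 73 − 27 = 46, R_n = 132.48 kN/bolt. φR_n = 0.75 × (2×70.56 + 4×132.48) = 503.3 kN.
Block shear: shear path 2×[38+2×73] = 2×184 mm, A_gv = 2208, A_nv = 2×(184 − 2.5×29)×6 = 1338 mm²; tension across gage: (86 − 1×29)×6 = 342 mm². R_n = min(0.6×400×1338, 0.6×250×2208) + 1.0×400×342 = min(321.12, 331.2) + 136.8 = 457.92 kN. φR_n = 0.75 × 457.92 = 343.4 kN.
Tension rupture (net): A_n = (231 − 2×29)×6 = 1038 mm² (U = 1.0, A_e = A_n). φR_n = 0.75 × 400 × 1038 = 311.4 kN.
Governing: min(954.8, 503.3, 343.4, 311.4) = 311.4 kN → net-section rupture.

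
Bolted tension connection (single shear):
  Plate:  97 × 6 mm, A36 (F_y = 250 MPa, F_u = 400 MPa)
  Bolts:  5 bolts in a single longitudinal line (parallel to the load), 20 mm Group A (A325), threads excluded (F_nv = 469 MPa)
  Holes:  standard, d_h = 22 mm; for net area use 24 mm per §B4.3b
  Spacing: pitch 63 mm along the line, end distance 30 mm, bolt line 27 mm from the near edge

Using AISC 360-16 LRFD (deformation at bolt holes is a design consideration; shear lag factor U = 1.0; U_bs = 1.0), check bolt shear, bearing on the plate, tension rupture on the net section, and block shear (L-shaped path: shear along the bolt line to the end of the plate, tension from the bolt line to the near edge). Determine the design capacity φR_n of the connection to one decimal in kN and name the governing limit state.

Bolt shear: A_b = π(20)²/4 = 314.16 mm². φR_n = 0.75 × 469 × 314.16 × 5 × 1 = 552.5 kN.
Bearing (6 mm plate, F_u = 400 MPa): end bolts L_c = 30 − 22/2 = 19, R_n = min(1.2×19×6×400, 2.4×20×6×400) = 54.72 kN/bolt; interior L_c = 63 − 22 = 41, R_n = 115.2 kN/bolt. φR_n = 0.75 × (1×54.72 + 4×115.2) = 386.6 kN.
Tension rupture (net): A_n = (97 − 1×24)×6 = 438 mm² (U = 1.0, A_e = A_n). φR_n = 0.75 × 400 × 438 = 131.4 kN.
Block shear: shear path 1×[30+4×63] = 1×282 mm, A_gv = 1692, A_nv = 1×(282 − 4.5×24)×6 = 1044 mm²; tension to near edge: (27 − 0.5×24)×6 = 90 mm². R_n = min(0.6×400×1044, 0.6×250×1692) + 1.0×400×90 = min(250.56, 253.8) + 36 = 286.56 kN. φR_n = 0.75 × 286.56 = 214.9 kN.
Governing: min(552.5, 386.6, 131.4, 214.9) = 131.4 kN → net-section rupture.

131.4 kN (net-section rupture governs)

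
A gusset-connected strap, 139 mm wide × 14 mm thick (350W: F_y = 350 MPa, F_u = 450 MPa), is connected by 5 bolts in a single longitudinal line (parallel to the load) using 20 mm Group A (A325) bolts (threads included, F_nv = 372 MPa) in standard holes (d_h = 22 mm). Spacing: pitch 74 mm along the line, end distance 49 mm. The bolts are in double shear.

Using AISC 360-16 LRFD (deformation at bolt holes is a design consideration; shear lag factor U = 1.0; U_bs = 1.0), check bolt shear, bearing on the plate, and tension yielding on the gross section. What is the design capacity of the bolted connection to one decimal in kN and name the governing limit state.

613.0 kN (gross-section yield governs)

Bolt shear: A_b = π(20)²/4 = 314.16 mm². φR_n = 0.75 × 372 × 314.16 × 5 × 2 = 876.5 kN.
Bearing (14 mm plate, F_u = 450 MPa): end bolts L_c = 49 − 22/2 = 38, R_n = min(1.2×38×14×450, 2.4×20×14×450) = 287.28 kN/bolt; interior L_c = 74 − 22 = 52, R_n = 302.4 kN/bolt. φR_n = 0.75 × (1×287.28 + 4×302.4) = 1122.7 kN.
Tension yield (gross): A_g = 139×14 = 1946 mm². φR_n = 0.90 × 350 × 1946 = 613.0 kN.
Governing: min(876.5, 1122.7, 613.0) = 613.0 kN → gross-section yield.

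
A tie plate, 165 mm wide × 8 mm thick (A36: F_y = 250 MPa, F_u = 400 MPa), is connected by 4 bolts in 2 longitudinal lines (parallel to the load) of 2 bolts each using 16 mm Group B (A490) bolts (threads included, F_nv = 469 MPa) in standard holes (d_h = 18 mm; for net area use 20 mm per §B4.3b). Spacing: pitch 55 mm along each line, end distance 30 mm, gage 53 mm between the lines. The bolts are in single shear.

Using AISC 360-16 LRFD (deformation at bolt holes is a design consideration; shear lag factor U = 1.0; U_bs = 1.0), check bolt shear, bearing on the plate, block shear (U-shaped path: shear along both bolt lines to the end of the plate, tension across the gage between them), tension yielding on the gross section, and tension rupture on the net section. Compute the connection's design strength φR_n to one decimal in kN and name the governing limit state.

232.2 kN (block shear governs)

Bolt shear: A_b = π(16)²/4 = 201.06 mm². φR_n = 0.75 × 469 × 201.06 × 4 × 1 = 282.9 kN.
Bearing (8 mm plate, F_u = 400 MPa): end bolts L_c = 30 − 18/2 = 21, R_n = min(1.2×21×8×400, 2.4×16×8×400) = 80.64 kN/bolt; interior L_c = 55 − 18 = 37, R_n = 122.88 kN/bolt. φR_n = 0.75 × (2×80.64 + 2×122.88) = 305.3 kN.
Block shear: shear path 2×[30+1×55] = 2×85 mm, A_gv = 1360, A_nv = 2×(85 − 1.5×20)×8 = 880 mm²; tension across gage: (53 − 1×20)×8 = 264 mm². R_n = min(0.6×400×880, 0.6×250×1360) + 1.0×400×264 = min(211.2, 204) + 105.6 = 309.6 kN. φR_n = 0.75 × 309.6 = 232.2 kN.
Tension yield (gross): A_g = 165×8 = 1320 mm². φR_n = 0.90 × 250 × 1320 = 297.0 kN.
Tension rupture (net): A_n = (165 − 2×20)×8 = 1000 mm² (U = 1.0, A_e = A_n). φR_n = 0.75 × 400 × 1000 = 300.0 kN.
Governing: min(282.9, 305.3, 232.2, 297.0, 300.0) = 232.2 kN → block shear.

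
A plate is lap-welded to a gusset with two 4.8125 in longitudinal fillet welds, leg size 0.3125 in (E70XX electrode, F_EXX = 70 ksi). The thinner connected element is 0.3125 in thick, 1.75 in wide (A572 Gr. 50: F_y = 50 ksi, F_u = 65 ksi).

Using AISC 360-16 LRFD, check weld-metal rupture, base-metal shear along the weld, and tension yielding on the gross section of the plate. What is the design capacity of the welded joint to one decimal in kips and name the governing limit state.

24.6 kips (gross-section yield governs)

Weld metal: throat = 0.707×0.3125 = 0.22094 in, L = 2×4.8125 = 9.625 in. φR_n = 0.75 × 0.6 × 70 × 0.22094 × 9.625 = 67.0 kips.
Base metal shear (0.3125 in plate): yield φR_n = 1.0×0.6×50×0.3125×9.625 = 90.2 kips; rupture φR_n = 0.75×0.6×65×0.3125×9.625 = 88.0 kips; take 88.0 kips (rupture).
Tension yield (gross): A_g = 1.75×0.3125 = 0.54688 in². φR_n = 0.90 × 50 × 0.54688 = 24.6 kips.
Governing: min(67.0, 88.0, 24.6) = 24.6 kips → gross-section yield.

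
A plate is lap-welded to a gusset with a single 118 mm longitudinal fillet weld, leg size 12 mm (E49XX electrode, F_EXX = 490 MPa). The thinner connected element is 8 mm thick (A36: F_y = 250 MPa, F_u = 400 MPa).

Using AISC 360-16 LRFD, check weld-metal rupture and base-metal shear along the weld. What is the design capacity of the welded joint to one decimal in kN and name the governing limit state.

Weld metal: throat = 0.707×12 = 8.484 mm, L = 118 mm. φR_n = 0.75 × 0.6 × 490 × 8.484 × 118 = 220.7 kN.
Base metal shear (8 mm plate): yield φR_n = 1.0×0.6×250×8×118 = 141.6 kN; rupture φR_n = 0.75×0.6×400×8×118 = 169.9 kN; take 141.6 kN (yield).
Governing: min(220.7, 141.6) = 141.6 kN → base-metal shear.

141.6 kN (base-metal shear governs)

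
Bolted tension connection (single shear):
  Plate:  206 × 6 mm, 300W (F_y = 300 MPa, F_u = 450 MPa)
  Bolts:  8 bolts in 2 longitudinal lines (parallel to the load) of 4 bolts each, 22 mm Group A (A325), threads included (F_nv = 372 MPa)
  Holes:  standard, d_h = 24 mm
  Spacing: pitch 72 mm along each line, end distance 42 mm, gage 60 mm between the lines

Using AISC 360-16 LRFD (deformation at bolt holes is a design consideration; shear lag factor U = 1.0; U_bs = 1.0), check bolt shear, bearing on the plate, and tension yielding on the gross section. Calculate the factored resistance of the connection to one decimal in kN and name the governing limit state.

333.7 kN (gross-section yield governs)

Bolt shear: A_b = π(22)²/4 = 380.13 mm². φR_n = 0.75 × 372 × 380.13 × 8 × 1 = 848.5 kN.
Bearing (6 mm plate, F_u = 450 MPa): end bolts L_c = 42 − 24/2 = 30, R_n = min(1.2×30×6×450, 2.4×22×6×450) = 97.2 kN/bolt; interior L_c = 72 − 24 = 48, R_n = 142.56 kN/bolt. φR_n = 0.75 × (2×97.2 + 6×142.56) = 787.3 kN.
Tension yield (gross): A_g = 206×6 = 1236 mm². φR_n = 0.90 × 300 × 1236 = 333.7 kN.
Governing: min(848.5, 787.3, 333.7) = 333.7 kN → gross-section yield.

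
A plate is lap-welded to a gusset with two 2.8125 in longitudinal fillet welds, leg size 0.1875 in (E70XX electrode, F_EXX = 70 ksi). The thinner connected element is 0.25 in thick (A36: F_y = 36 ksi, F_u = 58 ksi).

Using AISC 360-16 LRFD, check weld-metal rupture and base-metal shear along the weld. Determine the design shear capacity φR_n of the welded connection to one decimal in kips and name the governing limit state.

Weld metal: throat = 0.707×0.1875 = 0.13256 in, L = 2×2.8125 = 5.625 in. φR_n = 0.75 × 0.6 × 70 × 0.13256 × 5.625 = 23.5 kips.
Base metal shear (0.25 in plate): yield φR_n = 1.0×0.6×36×0.25×5.625 = 30.4 kips; rupture φR_n = 0.75×0.6×58×0.25×5.625 = 36.7 kips; take 30.4 kips (yield).
Governing: min(23.5, 30.4) = 23.5 kips → weld metal.

23.5 kips (weld metal governs)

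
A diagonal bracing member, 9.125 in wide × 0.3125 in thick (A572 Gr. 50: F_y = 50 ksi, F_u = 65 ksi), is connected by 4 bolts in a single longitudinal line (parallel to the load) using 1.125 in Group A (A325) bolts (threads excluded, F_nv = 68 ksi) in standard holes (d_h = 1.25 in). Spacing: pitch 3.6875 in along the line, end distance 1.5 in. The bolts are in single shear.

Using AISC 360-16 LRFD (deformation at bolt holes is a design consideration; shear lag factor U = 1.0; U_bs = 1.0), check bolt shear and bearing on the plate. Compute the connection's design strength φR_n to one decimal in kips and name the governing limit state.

139.4 kips (bearing governs)

Bolt shear: A_b = π(1.125)²/4 = 0.99402 in². φR_n = 0.75 × 68 × 0.99402 × 4 × 1 = 202.8 kips.
Bearing (0.3125 in plate, F_u = 65 ksi): end bolts L_c = 1.5 − 1.25/2 = 0.875, R_n = min(1.2×0.875×0.3125×65, 2.4×1.125×0.3125×65) = 21.328 kips/bolt; interior L_c = 3.6875 − 1.25 = 2.4375, R_n = 54.844 kips/bolt. φR_n = 0.75 × (1×21.328 + 3×54.844) = 139.4 kips.
Governing: min(202.8, 139.4) = 139.4 kips → bearing.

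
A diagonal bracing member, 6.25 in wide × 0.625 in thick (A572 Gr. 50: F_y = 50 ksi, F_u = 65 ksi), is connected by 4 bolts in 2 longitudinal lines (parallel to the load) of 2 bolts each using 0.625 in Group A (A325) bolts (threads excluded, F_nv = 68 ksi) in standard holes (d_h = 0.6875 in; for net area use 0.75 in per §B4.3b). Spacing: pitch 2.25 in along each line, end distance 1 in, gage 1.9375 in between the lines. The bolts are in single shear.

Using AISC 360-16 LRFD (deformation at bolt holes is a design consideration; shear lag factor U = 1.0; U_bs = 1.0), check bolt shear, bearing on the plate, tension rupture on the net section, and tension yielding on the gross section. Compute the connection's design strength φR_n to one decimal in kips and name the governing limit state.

Bolt shear: A_b = π(0.625)²/4 = 0.3068 in². φR_n = 0.75 × 68 × 0.3068 × 4 × 1 = 62.6 kips.
Bearing (0.625 in plate, F_u = 65 ksi): end bolts L_c = 1 − 0.6875/2 = 0.65625, R_n = min(1.2×0.65625×0.625×65, 2.4×0.625×0.625×65) = 31.992 kips/bolt; interior L_c = 2.25 − 0.6875 = 1.5625, R_n = 60.938 kips/bolt. φR_n = 0.75 × (2×31.992 + 2×60.938) = 139.4 kips.
Tension rupture (net): A_n = (6.25 − 2×0.75)×0.625 = 2.9688 in² (U = 1.0, A_e = A_n). φR_n = 0.75 × 65 × 2.9688 = 144.7 kips.
Tension yield (gross): A_g = 6.25×0.625 = 3.9063 in². φR_n = 0.90 × 50 × 3.9063 = 175.8 kips.
Governing: min(62.6, 139.4, 144.7, 175.8) = 62.6 kips → bolt shear.

62.6 kips (bolt shear governs)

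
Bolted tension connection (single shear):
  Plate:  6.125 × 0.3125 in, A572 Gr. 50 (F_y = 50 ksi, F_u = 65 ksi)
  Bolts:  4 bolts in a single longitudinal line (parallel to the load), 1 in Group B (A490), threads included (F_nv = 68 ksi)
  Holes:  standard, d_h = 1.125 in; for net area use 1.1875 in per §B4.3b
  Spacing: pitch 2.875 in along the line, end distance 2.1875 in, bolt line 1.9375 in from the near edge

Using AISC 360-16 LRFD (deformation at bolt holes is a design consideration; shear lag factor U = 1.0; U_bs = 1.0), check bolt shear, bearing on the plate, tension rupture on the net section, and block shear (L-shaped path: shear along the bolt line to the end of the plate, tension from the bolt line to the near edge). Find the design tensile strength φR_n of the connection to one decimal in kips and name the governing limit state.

Bolt shear: A_b = π(1)²/4 = 0.7854 in². φR_n = 0.75 × 68 × 0.7854 × 4 × 1 = 160.2 kips.
Bearing (0.3125 in plate, F_u = 65 ksi): end bolts L_c = 2.1875 − 1.125/2 = 1.625, R_n = min(1.2×1.625×0.3125×65, 2.4×1×0.3125×65) = 39.609 kips/bolt; interior L_c = 2.875 − 1.125 = 1.75, R_n = 42.656 kips/bolt. φR_n = 0.75 × (1×39.609 + 3×42.656) = 125.7 kips.
Tension rupture (net): A_n = (6.125 − 1×1.1875)×0.3125 = 1.543 in² (U = 1.0, A_e = A_n). φR_n = 0.75 × 65 × 1.543 = 75.2 kips.
Block shear: shear path 1×[2.1875+3×2.875] = 1×10.8125 in, A_gv = 3.3789, A_nv = 1×(10.8125 − 3.5×1.1875)×0.3125 = 2.0801 in²; tension to near edge: (1.9375 − 0.5×1.1875)×0.3125 = 0.41992 in². R_n = min(0.6×65×2.0801, 0.6×50×3.3789) + 1.0×65×0.41992 = min(81.124, 101.37) + 27.295 = 108.42 kips. φR_n = 0.75 × 108.42 = 81.3 kips.
Governing: min(160.2, 125.7, 75.2, 81.3) = 75.2 kips → net-section rupture.

75.2 kips (net-section rupture governs)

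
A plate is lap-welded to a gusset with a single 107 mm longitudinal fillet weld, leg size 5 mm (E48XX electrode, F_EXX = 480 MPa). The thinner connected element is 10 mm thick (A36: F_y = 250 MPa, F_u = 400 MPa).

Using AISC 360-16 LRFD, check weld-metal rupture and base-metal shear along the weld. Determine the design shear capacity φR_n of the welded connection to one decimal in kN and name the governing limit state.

81.7 kN (weld metal governs)

Weld metal: throat = 0.707×5 = 3.535 mm, L = 107 mm. φR_n = 0.75 × 0.6 × 480 × 3.535 × 107 = 81.7 kN.
Base metal shear (10 mm plate): yield φR_n = 1.0×0.6×250×10×107 = 160.5 kN; rupture φR_n = 0.75×0.6×400×10×107 = 192.6 kN; take 160.5 kN (yield).
Governing: min(81.7, 160.5) = 81.7 kN → weld metal.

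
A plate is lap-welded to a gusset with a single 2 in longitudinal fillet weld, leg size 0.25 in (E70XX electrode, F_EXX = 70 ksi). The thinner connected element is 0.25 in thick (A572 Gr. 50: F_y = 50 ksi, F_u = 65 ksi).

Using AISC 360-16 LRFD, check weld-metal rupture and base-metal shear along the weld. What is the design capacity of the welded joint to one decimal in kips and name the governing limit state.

11.1 kips (weld metal governs)

Weld metal: throat = 0.707×0.25 = 0.17675 in, L = 2 in. φR_n = 0.75 × 0.6 × 70 × 0.17675 × 2 = 11.1 kips.
Base metal shear (0.25 in plate): yield φR_n = 1.0×0.6×50×0.25×2 = 15.0 kips; rupture φR_n = 0.75×0.6×65×0.25×2 = 14.6 kips; take 14.6 kips (rupture).
Governing: min(11.1, 14.6) = 11.1 kips → weld metal.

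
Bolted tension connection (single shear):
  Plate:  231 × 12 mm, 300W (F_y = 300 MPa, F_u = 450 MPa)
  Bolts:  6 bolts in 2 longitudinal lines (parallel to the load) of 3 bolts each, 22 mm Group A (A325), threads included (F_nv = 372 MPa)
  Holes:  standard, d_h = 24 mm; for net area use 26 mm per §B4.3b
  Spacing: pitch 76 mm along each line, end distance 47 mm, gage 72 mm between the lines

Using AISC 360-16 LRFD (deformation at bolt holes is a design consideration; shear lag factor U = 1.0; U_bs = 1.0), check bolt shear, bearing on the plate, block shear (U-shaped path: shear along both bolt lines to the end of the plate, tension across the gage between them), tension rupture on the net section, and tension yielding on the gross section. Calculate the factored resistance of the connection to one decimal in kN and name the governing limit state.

636.3 kN (bolt shear governs)

Bolt shear: A_b = π(22)²/4 = 380.13 mm². φR_n = 0.75 × 372 × 380.13 × 6 × 1 = 636.3 kN.
Bearing (12 mm plate, F_u = 450 MPa): end bolts L_c = 47 − 24/2 = 35, R_n = min(1.2×35×12×450, 2.4×22×12×450) = 226.8 kN/bolt; interior L_c = 76 − 24 = 52, R_n = 285.12 kN/bolt. φR_n = 0.75 × (2×226.8 + 4×285.12) = 1195.6 kN.
Block shear: shear path 2×[47+2×76] = 2×199 mm, A_gv = 4776, A_nv = 2×(199 − 2.5×26)×12 = 3216 mm²; tension across gage: (72 − 1×26)×12 = 552 mm². R_n = min(0.6×450×3216, 0.6×300×4776) + 1.0×450×552 = min(868.32, 859.68) + 248.4 = 1108.1 kN. φR_n = 0.75 × 1108.1 = 831.1 kN.
Tension rupture (net): A_n = (231 − 2×26)×12 = 2148 mm² (U = 1.0, A_e = A_n). φR_n = 0.75 × 450 × 2148 = 725.0 kN.
Tension yield (gross): A_g = 231×12 = 2772 mm². φR_n = 0.90 × 300 × 2772 = 748.4 kN.
Governing: min(636.3, 1195.6, 831.1, 725.0, 748.4) = 636.3 kN → bolt shear.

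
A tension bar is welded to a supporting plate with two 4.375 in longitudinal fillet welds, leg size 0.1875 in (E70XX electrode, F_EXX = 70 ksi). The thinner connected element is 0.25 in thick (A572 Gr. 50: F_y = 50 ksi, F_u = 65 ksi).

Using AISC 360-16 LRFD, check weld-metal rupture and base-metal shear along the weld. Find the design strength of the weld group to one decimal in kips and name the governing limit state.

Weld metal: throat = 0.707×0.1875 = 0.13256 in, L = 2×4.375 = 8.75 in. φR_n = 0.75 × 0.6 × 70 × 0.13256 × 8.75 = 36.5 kips.
Base metal shear (0.25 in plate): yield φR_n = 1.0×0.6×50×0.25×8.75 = 65.6 kips; rupture φR_n = 0.75×0.6×65×0.25×8.75 = 64.0 kips; take 64.0 kips (rupture).
Governing: min(36.5, 64.0) = 36.5 kips → weld metal.

36.5 kips (weld metal governs)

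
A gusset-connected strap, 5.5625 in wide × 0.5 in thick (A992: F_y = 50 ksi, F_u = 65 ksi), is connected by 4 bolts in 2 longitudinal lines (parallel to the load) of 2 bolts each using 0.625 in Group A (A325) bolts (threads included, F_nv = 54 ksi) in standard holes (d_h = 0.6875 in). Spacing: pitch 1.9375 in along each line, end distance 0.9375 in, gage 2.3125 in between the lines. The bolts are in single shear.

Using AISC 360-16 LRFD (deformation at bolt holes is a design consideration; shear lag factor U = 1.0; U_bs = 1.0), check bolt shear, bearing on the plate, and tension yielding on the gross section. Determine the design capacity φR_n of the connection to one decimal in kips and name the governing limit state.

49.7 kips (bolt shear governs)

Bolt shear: A_b = π(0.625)²/4 = 0.3068 in². φR_n = 0.75 × 54 × 0.3068 × 4 × 1 = 49.7 kips.
Bearing (0.5 in plate, F_u = 65 ksi): end bolts L_c = 0.9375 − 0.6875/2 = 0.59375, R_n = min(1.2×0.59375×0.5×65, 2.4×0.625×0.5×65) = 23.156 kips/bolt; interior L_c = 1.9375 − 0.6875 = 1.25, R_n = 48.75 kips/bolt. φR_n = 0.75 × (2×23.156 + 2×48.75) = 107.9 kips.
Tension yield (gross): A_g = 5.5625×0.5 = 2.7813 in². φR_n = 0.90 × 50 × 2.7813 = 125.2 kips.
Governing: min(49.7, 107.9, 125.2) = 49.7 kips → bolt shear.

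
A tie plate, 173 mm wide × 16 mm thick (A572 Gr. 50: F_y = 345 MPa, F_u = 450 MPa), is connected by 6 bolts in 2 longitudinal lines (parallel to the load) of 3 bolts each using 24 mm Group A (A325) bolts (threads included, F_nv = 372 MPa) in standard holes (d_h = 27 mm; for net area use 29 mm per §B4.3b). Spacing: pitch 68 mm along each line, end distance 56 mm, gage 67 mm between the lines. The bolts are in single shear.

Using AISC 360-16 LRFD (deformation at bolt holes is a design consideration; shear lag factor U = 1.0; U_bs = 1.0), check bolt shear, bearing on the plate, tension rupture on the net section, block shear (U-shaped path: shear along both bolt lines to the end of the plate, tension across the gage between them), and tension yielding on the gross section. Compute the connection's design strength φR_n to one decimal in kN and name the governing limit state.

621.0 kN (net-section rupture governs)

Bolt shear: A_b = π(24)²/4 = 452.39 mm². φR_n = 0.75 × 372 × 452.39 × 6 × 1 = 757.3 kN.
Bearing (16 mm plate, F_u = 450 MPa): end bolts L_c = 56 − 27/2 = 42.5, R_n = min(1.2×42.5×16×450, 2.4×24×16×450) = 367.2 kN/bolt; interior L_c = 68 − 27 = 41, R_n = 354.24 kN/bolt. φR_n = 0.75 × (2×367.2 + 4×354.24) = 1613.5 kN.
Tension rupture (net): A_n = (173 − 2×29)×16 = 1840 mm² (U = 1.0, A_e = A_n). φR_n = 0.75 × 450 × 1840 = 621.0 kN.
Block shear: shear path 2×[56+2×68] = 2×192 mm, A_gv = 6144, A_nv = 2×(192 − 2.5×29)×16 = 3824 mm²; tension across gage: (67 − 1×29)×16 = 608 mm². R_n = min(0.6×450×3824, 0.6×345×6144) + 1.0×450×608 = min(1032.5, 1271.8) + 273.6 = 1306.1 kN. φR_n = 0.75 × 1306.1 = 979.6 kN.
Tension yield (gross): A_g = 173×16 = 2768 mm². φR_n = 0.90 × 345 × 2768 = 859.5 kN.
Governing: min(757.3, 1613.5, 621.0, 979.6, 859.5) = 621.0 kN → net-section rupture.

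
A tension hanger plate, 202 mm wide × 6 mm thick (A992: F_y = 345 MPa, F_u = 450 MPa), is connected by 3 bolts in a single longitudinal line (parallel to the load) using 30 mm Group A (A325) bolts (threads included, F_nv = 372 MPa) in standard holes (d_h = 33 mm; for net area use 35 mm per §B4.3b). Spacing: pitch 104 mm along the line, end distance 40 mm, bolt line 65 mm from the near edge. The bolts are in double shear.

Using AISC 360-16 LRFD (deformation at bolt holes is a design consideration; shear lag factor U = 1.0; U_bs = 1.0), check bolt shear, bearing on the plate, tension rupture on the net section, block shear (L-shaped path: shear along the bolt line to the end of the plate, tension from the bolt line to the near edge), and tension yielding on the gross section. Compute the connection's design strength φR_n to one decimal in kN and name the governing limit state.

291.2 kN (block shear governs)

Bolt shear: A_b = π(30)²/4 = 706.86 mm². φR_n = 0.75 × 372 × 706.86 × 3 × 2 = 1183.3 kN.
Bearing (6 mm plate, F_u = 450 MPa): end bolts L_c = 40 − 33/2 = 23.5, R_n = min(1.2×23.5×6×450, 2.4×30×6×450) = 76.14 kN/bolt; interior L_c = 104 − 33 = 71, R_n = 194.4 kN/bolt. φR_n = 0.75 × (1×76.14 + 2×194.4) = 348.7 kN.
Tension rupture (net): A_n = (202 − 1×35)×6 = 1002 mm² (U = 1.0, A_e = A_n). φR_n = 0.75 × 450 × 1002 = 338.2 kN.
Block shear: shear path 1×[40+2×104] = 1×248 mm, A_gv = 1488, A_nv = 1×(248 − 2.5×35)×6 = 963 mm²; tension to near edge: (65 − 0.5×35)×6 = 285 mm². R_n = min(0.6×450×963, 0.6×345×1488) + 1.0×450×285 = min(260.01, 308.02) + 128.25 = 388.26 kN. φR_n = 0.75 × 388.26 = 291.2 kN.
Tension yield (gross): A_g = 202×6 = 1212 mm². φR_n = 0.90 × 345 × 1212 = 376.3 kN.
Governing: min(1183.3, 348.7, 338.2, 291.2, 376.3) = 291.2 kN → block shear.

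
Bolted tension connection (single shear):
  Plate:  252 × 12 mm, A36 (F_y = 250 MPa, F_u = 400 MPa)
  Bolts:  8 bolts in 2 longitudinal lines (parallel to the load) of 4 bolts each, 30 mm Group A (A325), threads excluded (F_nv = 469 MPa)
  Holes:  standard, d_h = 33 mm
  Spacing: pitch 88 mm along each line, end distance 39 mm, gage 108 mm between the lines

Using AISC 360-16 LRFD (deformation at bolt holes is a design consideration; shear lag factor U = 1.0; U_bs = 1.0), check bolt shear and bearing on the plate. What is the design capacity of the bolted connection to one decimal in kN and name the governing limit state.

Bolt shear: A_b = π(30)²/4 = 706.86 mm². φR_n = 0.75 × 469 × 706.86 × 8 × 1 = 1989.1 kN.
Bearing (12 mm plate, F_u = 400 MPa): end bolts L_c = 39 − 33/2 = 22.5, R_n = min(1.2×22.5×12×400, 2.4×30×12×400) = 129.6 kN/bolt; interior L_c = 88 − 33 = 55, R_n = 316.8 kN/bolt. φR_n = 0.75 × (2×129.6 + 6×316.8) = 1620.0 kN.
Governing: min(1989.1, 1620.0) = 1620.0 kN → bearing.

1620.0 kN (bearing governs)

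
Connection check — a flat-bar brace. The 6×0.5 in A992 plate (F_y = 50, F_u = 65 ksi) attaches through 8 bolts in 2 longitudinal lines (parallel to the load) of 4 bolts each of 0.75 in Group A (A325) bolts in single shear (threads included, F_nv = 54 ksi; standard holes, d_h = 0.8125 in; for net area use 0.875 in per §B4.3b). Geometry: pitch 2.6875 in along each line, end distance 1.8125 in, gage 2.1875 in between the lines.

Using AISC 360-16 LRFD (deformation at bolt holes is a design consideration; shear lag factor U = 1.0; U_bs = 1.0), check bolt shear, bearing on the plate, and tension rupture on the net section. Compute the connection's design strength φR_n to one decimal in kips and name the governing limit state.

Bolt shear: A_b = π(0.75)²/4 = 0.44179 in². φR_n = 0.75 × 54 × 0.44179 × 8 × 1 = 143.1 kips.
Bearing (0.5 in plate, F_u = 65 ksi): end bolts L_c = 1.8125 − 0.8125/2 = 1.40625, R_n = min(1.2×1.40625×0.5×65, 2.4×0.75×0.5×65) = 54.844 kips/bolt; interior L_c = 2.6875 − 0.8125 = 1.875, R_n = 58.5 kips/bolt. φR_n = 0.75 × (2×54.844 + 6×58.5) = 345.5 kips.
Tension rupture (net): A_n = (6 − 2×0.875)×0.5 = 2.125 in² (U = 1.0, A_e = A_n). φR_n = 0.75 × 65 × 2.125 = 103.6 kips.
Governing: min(143.1, 345.5, 103.6) = 103.6 kips → net-section rupture.

103.6 kips (net-section rupture governs)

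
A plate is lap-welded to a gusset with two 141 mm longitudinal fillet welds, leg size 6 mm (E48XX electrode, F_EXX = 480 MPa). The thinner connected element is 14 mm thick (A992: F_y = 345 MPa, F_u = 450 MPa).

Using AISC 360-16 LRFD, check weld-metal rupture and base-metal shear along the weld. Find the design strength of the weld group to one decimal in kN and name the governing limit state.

Weld metal: throat = 0.707×6 = 4.242 mm, L = 2×141 = 282 mm. φR_n = 0.75 × 0.6 × 480 × 4.242 × 282 = 258.4 kN.
Base metal shear (14 mm plate): yield φR_n = 1.0×0.6×345×14×282 = 817.2 kN; rupture φR_n = 0.75×0.6×450×14×282 = 799.5 kN; take 799.5 kN (rupture).
Governing: min(258.4, 799.5) = 258.4 kN → weld metal.

258.4 kN (weld metal governs)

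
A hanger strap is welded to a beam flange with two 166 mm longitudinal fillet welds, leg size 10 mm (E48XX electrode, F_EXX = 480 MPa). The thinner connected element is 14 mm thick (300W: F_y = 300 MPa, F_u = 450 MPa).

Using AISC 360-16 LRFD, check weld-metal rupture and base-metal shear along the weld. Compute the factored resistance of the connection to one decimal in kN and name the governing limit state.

Weld metal: throat = 0.707×10 = 7.07 mm, L = 2×166 = 332 mm. φR_n = 0.75 × 0.6 × 480 × 7.07 × 332 = 507.0 kN.
Base metal shear (14 mm plate): yield φR_n = 1.0×0.6×300×14×332 = 836.6 kN; rupture φR_n = 0.75×0.6×450×14×332 = 941.2 kN; take 836.6 kN (yield).
Governing: min(507.0, 836.6) = 507.0 kN → weld metal.

507.0 kN (weld metal governs)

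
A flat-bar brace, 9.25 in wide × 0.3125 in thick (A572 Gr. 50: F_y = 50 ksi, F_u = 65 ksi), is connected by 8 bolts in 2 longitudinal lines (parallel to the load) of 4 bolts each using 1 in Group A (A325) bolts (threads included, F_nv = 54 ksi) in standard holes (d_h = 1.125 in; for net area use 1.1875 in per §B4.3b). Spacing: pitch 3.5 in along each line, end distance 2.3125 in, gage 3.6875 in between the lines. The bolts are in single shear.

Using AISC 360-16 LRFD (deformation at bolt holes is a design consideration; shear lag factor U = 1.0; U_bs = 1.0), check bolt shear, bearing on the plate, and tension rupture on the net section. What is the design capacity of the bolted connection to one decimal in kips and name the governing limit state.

Bolt shear: A_b = π(1)²/4 = 0.7854 in². φR_n = 0.75 × 54 × 0.7854 × 8 × 1 = 254.5 kips.
Bearing (0.3125 in plate, F_u = 65 ksi): end bolts L_c = 2.3125 − 1.125/2 = 1.75, R_n = min(1.2×1.75×0.3125×65, 2.4×1×0.3125×65) = 42.656 kips/bolt; interior L_c = 3.5 − 1.125 = 2.375, R_n = 48.75 kips/bolt. φR_n = 0.75 × (2×42.656 + 6×48.75) = 283.4 kips.
Tension rupture (net): A_n = (9.25 − 2×1.1875)×0.3125 = 2.1484 in² (U = 1.0, A_e = A_n). φR_n = 0.75 × 65 × 2.1484 = 104.7 kips.
Governing: min(254.5, 283.4, 104.7) = 104.7 kips → net-section rupture.

104.7 kips (net-section rupture governs)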